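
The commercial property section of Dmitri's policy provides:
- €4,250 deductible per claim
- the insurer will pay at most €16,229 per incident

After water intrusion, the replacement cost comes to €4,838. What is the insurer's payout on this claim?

Less the €4,250 deductible: €4,838 − €4,250 = €588.
€588 is within the €16,229 limit, so the insurer pays €588.

€588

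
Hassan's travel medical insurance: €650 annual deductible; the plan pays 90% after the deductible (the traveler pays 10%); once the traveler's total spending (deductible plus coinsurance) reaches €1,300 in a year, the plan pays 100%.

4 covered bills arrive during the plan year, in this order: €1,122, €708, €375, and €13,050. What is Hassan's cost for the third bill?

Claim 1 — €1,122: deductible takes €650, €472 remains; coinsurance €472 × 10% = €47.20. Traveler pays €697.20; OOP now €697.20.
Claim 2 — €708: deductible met; 10% of €708 = €70.80. Traveler pays €70.80; OOP now €768.
Claim 3 — €375: deductible met; 10% of €375 = €37.50. Traveler owes €37.50 (running OOP €805.50).

€37.50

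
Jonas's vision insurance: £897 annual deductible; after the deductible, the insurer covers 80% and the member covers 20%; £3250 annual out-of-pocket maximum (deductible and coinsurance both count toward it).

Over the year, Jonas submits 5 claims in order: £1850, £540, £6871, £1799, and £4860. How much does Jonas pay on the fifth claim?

Bill 1, £1850: deductible takes £897, £953 remains; 20% of £953 = £190.60. Member owes £1087.60 (running OOP £1087.60).
Bill 2, £540: deductible already satisfied, so member's share is 20% × £540 = £108. Cost to member: £108. OOP to date £1195.60.
Bill 3, £6871: deductible already satisfied, so member's share is 20% × £6871 = £1374.20. Member pays £1374.20; OOP now £2569.80.
Bill 4, £1799: deductible already satisfied, so member's share is 20% × £1799 = £359.80. Member pays £359.80; OOP now £2929.60.
Bill 5, £4860: deductible met; 20% of £4860 = £972. That would push OOP to £3901.60, over the £3250 cap, so member pays £3250 − £2929.60 = £320.40.

£320.40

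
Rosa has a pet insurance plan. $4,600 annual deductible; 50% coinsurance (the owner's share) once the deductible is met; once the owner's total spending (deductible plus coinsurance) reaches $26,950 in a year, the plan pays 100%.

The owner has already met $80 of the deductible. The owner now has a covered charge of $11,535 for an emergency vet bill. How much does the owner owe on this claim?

$8,027.50

Remaining deductible: $4,600 − $80 = $4,520.
After the $4,520 deductible portion, $11,535 − $4,520 = $7,015 is subject to coinsurance.
50% of $7,015 = $3,507.50 falls to the owner.
Owner responsibility before any cap: $4,520 + $3,507.50 = $8,027.50.
Year-to-date out-of-pocket becomes $80 + $8,027.50 = $8,107.50, still under the $26,950 maximum, so no cap applies.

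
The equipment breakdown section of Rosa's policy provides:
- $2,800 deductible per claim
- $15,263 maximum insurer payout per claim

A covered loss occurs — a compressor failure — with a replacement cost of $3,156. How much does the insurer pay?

$356

After the deductible, $3,156 − $2,800 = $356 remains.
$356 is within the $15,263 limit, so the insurer pays $356.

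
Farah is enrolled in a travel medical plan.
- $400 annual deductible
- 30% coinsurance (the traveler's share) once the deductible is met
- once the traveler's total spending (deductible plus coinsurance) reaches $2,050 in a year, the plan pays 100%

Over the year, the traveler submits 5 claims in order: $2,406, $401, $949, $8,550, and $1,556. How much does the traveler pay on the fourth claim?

#1 ($2,406): $400 finishes the deductible; $2,006 goes to coinsurance; 30% of $2,006 = $601.80. Traveler owes $1,001.80 (running OOP $1,001.80).
#2 ($401): deductible already satisfied, so traveler's share is 30% × $401 = $120.30. Traveler owes $120.30 (running OOP $1,122.10).
#3 ($949): 30% coinsurance on $949 = $284.70. Traveler owes $284.70 (running OOP $1,406.80).
#4 ($8,550): deductible met; 30% of $8,550 = $2,565. That would push OOP to $3,971.80, over the $2,050 cap, so traveler pays $2,050 − $1,406.80 = $643.20.

$643.20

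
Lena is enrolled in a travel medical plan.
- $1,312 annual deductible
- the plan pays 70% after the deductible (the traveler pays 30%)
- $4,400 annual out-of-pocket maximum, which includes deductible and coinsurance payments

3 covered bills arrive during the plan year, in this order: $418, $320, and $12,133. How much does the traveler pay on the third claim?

$3,662

#1 ($418): all of it applies to the deductible. Traveler pays $418; OOP now $418.
#2 ($320): entire amount goes to the deductible. Cost to traveler: $320. OOP to date $738.
#3 ($12,133): deductible takes $574, $11,559 remains; traveler's 30% is $3,467.70. Claim cost before the cap: $574 + $3,467.70 = $4,041.70. That would push OOP to $4,779.70, over the $4,400 cap, so traveler pays $4,400 − $738 = $3,662.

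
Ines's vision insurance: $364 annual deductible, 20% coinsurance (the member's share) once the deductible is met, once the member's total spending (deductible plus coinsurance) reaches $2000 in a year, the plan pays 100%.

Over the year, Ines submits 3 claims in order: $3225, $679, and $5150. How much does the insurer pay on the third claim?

$4222

Claim 1 — $3225: $364 to deductible, leaving $2861; 20% of $2861 = $572.20. Cost to member: $936.20. OOP to date $936.20. Insurer: $3225 − $936.20 = $2288.80.
Claim 2 — $679: deductible already satisfied, so member's share is 20% × $679 = $135.80. Member owes $135.80 (running OOP $1072). Insurer: $679 − $135.80 = $543.20.
Claim 3 — $5150: deductible already satisfied, so member's share is 20% × $5150 = $1030. Adding that to $1072 gives $2102, past the $2000 cap; member pays only $2000 − $1072 = $928. Plan pays $5150 − $928 = $4222.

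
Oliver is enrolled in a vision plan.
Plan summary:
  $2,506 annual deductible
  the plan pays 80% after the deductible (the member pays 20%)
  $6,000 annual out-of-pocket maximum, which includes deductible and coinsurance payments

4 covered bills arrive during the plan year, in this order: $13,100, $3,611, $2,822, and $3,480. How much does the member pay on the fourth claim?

#1 ($13,100): $2,506 to deductible, leaving $10,594; 20% of $10,594 = $2,118.80. Cost to member: $4,624.80. OOP to date $4,624.80.
#2 ($3,611): deductible met; 20% of $3,611 = $722.20. Member pays $722.20; OOP now $5,347.
#3 ($2,822): deductible met; 20% of $2,822 = $564.40. Member owes $564.40 (running OOP $5,911.40).
#4 ($3,480): deductible met; 20% of $3,480 = $696. That would push OOP to $6,607.40, over the $6,000 cap, so member pays $6,000 − $5,911.40 = $88.60.

$88.60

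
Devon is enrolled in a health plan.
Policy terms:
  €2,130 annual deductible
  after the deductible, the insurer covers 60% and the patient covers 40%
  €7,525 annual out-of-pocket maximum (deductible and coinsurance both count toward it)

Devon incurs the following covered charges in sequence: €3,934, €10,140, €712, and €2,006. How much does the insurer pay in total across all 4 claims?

€9,267

Claim 1 — €3,934: €2,130 finishes the deductible; €1,804 goes to coinsurance; patient's 40% is €721.60. Patient pays €2,851.60; OOP now €2,851.60. Plan pays €3,934 − €2,851.60 = €1,082.40.
Claim 2 — €10,140: deductible already satisfied, so patient's share is 40% × €10,140 = €4,056. Cost to patient: €4,056. OOP to date €6,907.60. Plan pays €10,140 − €4,056 = €6,084.
Claim 3 — €712: deductible met; 40% of €712 = €284.80. Patient pays €284.80; OOP now €7,192.40. Insurer: €712 − €284.80 = €427.20.
Claim 4 — €2,006: deductible met; 40% of €2,006 = €802.40. That would push OOP to €7,994.80, over the €7,525 cap, so patient pays €7,525 − €7,192.40 = €332.60. Insurer: €2,006 − €332.60 = €1,673.40.
Insurer total: €1,082.40 + €6,084 + €427.20 + €1,673.40 = €9,267.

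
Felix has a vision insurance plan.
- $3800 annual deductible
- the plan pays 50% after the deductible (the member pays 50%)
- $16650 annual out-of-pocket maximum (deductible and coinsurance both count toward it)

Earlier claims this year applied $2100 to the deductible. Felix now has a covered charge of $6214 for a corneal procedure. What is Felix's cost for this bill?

$2100 of the $3800 deductible is already met, leaving $1700.
After the $1700 deductible portion, $6214 − $1700 = $4514 is subject to coinsurance.
50% of $4514 = $2257 falls to the member.
That puts the member's cost at $1700 + $2257 = $3957 before any cap.
Total out-of-pocket so far would be $2100 + $3957 = $6057, below the $16650 cap — no reduction.

$3957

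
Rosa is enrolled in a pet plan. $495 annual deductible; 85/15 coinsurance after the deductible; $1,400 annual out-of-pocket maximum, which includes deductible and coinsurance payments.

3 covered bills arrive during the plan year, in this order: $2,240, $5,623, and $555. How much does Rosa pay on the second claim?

Bill 1, $2,240: $495 finishes the deductible; $1,745 goes to coinsurance; owner's 15% is $261.75. Owner pays $756.75; OOP now $756.75.
Bill 2, $5,623: deductible already satisfied, so owner's share is 15% × $5,623 = $843.45. OOP would hit $1,600.20 > $1,400, so the cap limits the owner to $1,400 − $756.75 = $643.25.

$643.25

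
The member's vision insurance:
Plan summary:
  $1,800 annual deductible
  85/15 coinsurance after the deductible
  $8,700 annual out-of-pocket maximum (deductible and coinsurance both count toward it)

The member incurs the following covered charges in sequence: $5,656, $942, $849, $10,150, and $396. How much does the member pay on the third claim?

Claim 1 ($5,656): $1,800 finishes the deductible; $3,856 goes to coinsurance; coinsurance $3,856 × 15% = $578.40. Member owes $2,378.40 (running OOP $2,378.40).
Claim 2 ($942): deductible met; 15% of $942 = $141.30. Member pays $141.30; OOP now $2,519.70.
Claim 3 ($849): 15% coinsurance on $849 = $127.35. Member owes $127.35 (running OOP $2,647.05).

$127.35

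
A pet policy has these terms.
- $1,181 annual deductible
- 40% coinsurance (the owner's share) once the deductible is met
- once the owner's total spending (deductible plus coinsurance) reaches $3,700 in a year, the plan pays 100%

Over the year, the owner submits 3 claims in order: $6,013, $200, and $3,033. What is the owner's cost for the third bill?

Bill 1, $6,013: $1,181 finishes the deductible; $4,832 goes to coinsurance; 40% of $4,832 = $1,932.80. Owner pays $3,113.80; OOP now $3,113.80.
Bill 2, $200: deductible met; 40% of $200 = $80. Owner pays $80; OOP now $3,193.80.
Bill 3, $3,033: 40% coinsurance on $3,033 = $1,213.20. OOP would hit $4,407 > $3,700, so the cap limits the owner to $3,700 − $3,193.80 = $506.20.

$506.20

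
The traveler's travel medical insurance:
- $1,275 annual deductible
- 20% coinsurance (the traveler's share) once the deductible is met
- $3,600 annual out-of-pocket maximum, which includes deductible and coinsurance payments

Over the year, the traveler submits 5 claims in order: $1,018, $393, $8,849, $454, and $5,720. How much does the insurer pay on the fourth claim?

$363.20

#1 ($1,018): entire amount goes to the deductible. Traveler owes $1,018 (running OOP $1,018). Insurer: $1,018 − $1,018 = $0.
#2 ($393): $257 finishes the deductible; $136 goes to coinsurance; coinsurance $136 × 20% = $27.20. Traveler owes $284.20 (running OOP $1,302.20). Insurer: $393 − $284.20 = $108.80.
#3 ($8,849): 20% coinsurance on $8,849 = $1,769.80. Cost to traveler: $1,769.80. OOP to date $3,072. Insurer: $8,849 − $1,769.80 = $7,079.20.
#4 ($454): deductible met; 20% of $454 = $90.80. Cost to traveler: $90.80. OOP to date $3,162.80. Insurer: $454 − $90.80 = $363.20.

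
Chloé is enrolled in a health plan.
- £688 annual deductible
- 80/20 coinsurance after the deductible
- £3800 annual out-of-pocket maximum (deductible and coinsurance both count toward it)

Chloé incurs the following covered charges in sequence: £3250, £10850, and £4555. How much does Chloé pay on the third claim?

£429.60

#1 (£3250): deductible takes £688, £2562 remains; patient's 20% is £512.40. Cost to patient: £1200.40. OOP to date £1200.40.
#2 (£10850): 20% coinsurance on £10850 = £2170. Patient pays £2170; OOP now £3370.40.
#3 (£4555): deductible met; 20% of £4555 = £911. That would push OOP to £4281.40, over the £3800 cap, so patient pays £3800 − £3370.40 = £429.60.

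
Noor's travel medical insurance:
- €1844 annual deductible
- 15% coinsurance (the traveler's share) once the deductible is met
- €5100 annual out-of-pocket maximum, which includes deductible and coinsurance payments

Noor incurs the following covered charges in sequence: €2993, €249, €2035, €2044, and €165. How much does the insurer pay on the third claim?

#1 (€2993): €1844 to deductible, leaving €1149; coinsurance €1149 × 15% = €172.35. Cost to traveler: €2016.35. OOP to date €2016.35. Insurer: €2993 − €2016.35 = €976.65.
#2 (€249): deductible already satisfied, so traveler's share is 15% × €249 = €37.35. Traveler owes €37.35 (running OOP €2053.70). Plan pays €249 − €37.35 = €211.65.
#3 (€2035): deductible met; 15% of €2035 = €305.25. Traveler owes €305.25 (running OOP €2358.95). Insurer: €2035 − €305.25 = €1729.75.

€1729.75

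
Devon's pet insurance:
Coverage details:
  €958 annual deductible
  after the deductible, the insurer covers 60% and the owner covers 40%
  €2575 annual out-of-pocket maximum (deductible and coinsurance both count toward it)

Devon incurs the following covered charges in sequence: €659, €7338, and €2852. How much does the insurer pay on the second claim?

€5422

#1 (€659): entire amount goes to the deductible. Owner pays €659; OOP now €659. Plan pays €659 − €659 = €0.
#2 (€7338): €299 to deductible, leaving €7039; 40% of €7039 = €2815.60. Deductible plus coinsurance: €299 + €2815.60 = €3114.60. That would push OOP to €3773.60, over the €2575 cap, so owner pays €2575 − €659 = €1916. Plan pays €7338 − €1916 = €5422.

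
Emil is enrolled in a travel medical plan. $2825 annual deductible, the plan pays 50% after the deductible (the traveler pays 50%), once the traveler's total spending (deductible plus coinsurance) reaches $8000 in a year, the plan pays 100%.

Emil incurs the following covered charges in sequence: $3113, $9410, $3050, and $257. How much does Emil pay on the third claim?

$326

Bill 1, $3113: deductible takes $2825, $288 remains; traveler's 50% is $144. Traveler owes $2969 (running OOP $2969).
Bill 2, $9410: deductible met; 50% of $9410 = $4705. Traveler owes $4705 (running OOP $7674).
Bill 3, $3050: deductible met; 50% of $3050 = $1525. Adding that to $7674 gives $9199, past the $8000 cap; traveler pays only $8000 − $7674 = $326.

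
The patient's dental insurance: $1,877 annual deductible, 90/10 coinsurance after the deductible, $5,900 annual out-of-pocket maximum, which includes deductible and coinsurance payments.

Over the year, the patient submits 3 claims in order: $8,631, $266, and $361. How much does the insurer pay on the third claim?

Bill 1, $8,631: deductible takes $1,877, $6,754 remains; coinsurance $6,754 × 10% = $675.40. Patient pays $2,552.40; OOP now $2,552.40. Insurer: $8,631 − $2,552.40 = $6,078.60.
Bill 2, $266: 10% coinsurance on $266 = $26.60. Cost to patient: $26.60. OOP to date $2,579. Insurer: $266 − $26.60 = $239.40.
Bill 3, $361: deductible met; 10% of $361 = $36.10. Patient pays $36.10; OOP now $2,615.10. Insurer: $361 − $36.10 = $324.90.

$324.90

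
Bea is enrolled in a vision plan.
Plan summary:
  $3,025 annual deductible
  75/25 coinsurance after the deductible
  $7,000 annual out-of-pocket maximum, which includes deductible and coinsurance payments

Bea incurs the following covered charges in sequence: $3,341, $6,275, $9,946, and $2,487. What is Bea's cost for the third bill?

#1 ($3,341): $3,025 to deductible, leaving $316; 25% of $316 = $79. Member pays $3,104; OOP now $3,104.
#2 ($6,275): 25% coinsurance on $6,275 = $1,568.75. Member owes $1,568.75 (running OOP $4,672.75).
#3 ($9,946): 25% coinsurance on $9,946 = $2,486.50. Adding that to $4,672.75 gives $7,159.25, past the $7,000 cap; member pays only $7,000 − $4,672.75 = $2,327.25.

$2,327.25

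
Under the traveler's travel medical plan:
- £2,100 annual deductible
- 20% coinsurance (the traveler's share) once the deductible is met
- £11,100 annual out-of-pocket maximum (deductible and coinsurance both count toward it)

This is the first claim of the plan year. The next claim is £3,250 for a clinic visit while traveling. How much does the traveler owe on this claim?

£2,330

The full £2,100 deductible is still open; £2,100 of this bill applies to it.
The remaining £1,150 (= £3,250 − £2,100) moves to coinsurance.
20% of £1,150 = £230 falls to the traveler.
That puts the traveler's cost at £2,100 + £230 = £2,330 before any cap.
Year-to-date out-of-pocket becomes £0 + £2,330 = £2,330, still under the £11,100 maximum, so no cap applies.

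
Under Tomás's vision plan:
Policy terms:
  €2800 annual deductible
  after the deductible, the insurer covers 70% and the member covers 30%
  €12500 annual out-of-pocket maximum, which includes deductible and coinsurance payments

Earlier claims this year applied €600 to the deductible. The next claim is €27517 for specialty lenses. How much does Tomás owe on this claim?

Remaining deductible: €2800 − €600 = €2200.
The remaining €25317 (= €27517 − €2200) moves to coinsurance.
30% of €25317 = €7595.10 falls to the member.
So the member owes €2200 + €7595.10 = €9795.10 before any cap.
Year-to-date out-of-pocket becomes €600 + €9795.10 = €10395.10, still under the €12500 maximum, so no cap applies.

€9795.10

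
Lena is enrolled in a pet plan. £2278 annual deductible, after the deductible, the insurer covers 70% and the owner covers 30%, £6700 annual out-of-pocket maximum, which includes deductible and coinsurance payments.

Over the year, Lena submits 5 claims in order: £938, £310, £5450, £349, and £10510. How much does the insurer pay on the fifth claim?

£7518.70

#1 (£938): entire amount goes to the deductible. Owner owes £938 (running OOP £938). Plan pays £938 − £938 = £0.
#2 (£310): entire amount goes to the deductible. Owner pays £310; OOP now £1248. Plan pays £310 − £310 = £0.
#3 (£5450): £1030 finishes the deductible; £4420 goes to coinsurance; coinsurance £4420 × 30% = £1326. Cost to owner: £2356. OOP to date £3604. Insurer: £5450 − £2356 = £3094.
#4 (£349): 30% coinsurance on £349 = £104.70. Owner pays £104.70; OOP now £3708.70. Plan pays £349 − £104.70 = £244.30.
#5 (£10510): 30% coinsurance on £10510 = £3153. That would push OOP to £6861.70, over the £6700 cap, so owner pays £6700 − £3708.70 = £2991.30. Plan pays £10510 − £2991.30 = £7518.70.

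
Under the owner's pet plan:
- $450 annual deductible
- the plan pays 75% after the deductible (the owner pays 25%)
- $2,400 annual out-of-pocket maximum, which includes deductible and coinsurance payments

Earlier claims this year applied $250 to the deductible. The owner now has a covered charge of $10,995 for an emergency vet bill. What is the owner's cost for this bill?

$2,150

Remaining deductible: $450 − $250 = $200.
After the $200 deductible portion, $10,995 − $200 = $10,795 is subject to coinsurance.
25% of $10,795 = $2,698.75 falls to the owner.
That puts the owner's cost at $200 + $2,698.75 = $2,898.75 before any cap.
Year-to-date out-of-pocket would reach $250 + $2,898.75 = $3,148.75, above the $2,400 maximum, so the owner pays only $2,400 − $250 = $2,150.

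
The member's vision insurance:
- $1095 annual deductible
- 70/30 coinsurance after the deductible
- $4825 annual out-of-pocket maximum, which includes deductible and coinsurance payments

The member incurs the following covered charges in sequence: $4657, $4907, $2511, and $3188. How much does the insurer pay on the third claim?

$1757.70

#1 ($4657): deductible takes $1095, $3562 remains; 30% of $3562 = $1068.60. Member pays $2163.60; OOP now $2163.60. Plan pays $4657 − $2163.60 = $2493.40.
#2 ($4907): deductible met; 30% of $4907 = $1472.10. Member owes $1472.10 (running OOP $3635.70). Insurer: $4907 − $1472.10 = $3434.90.
#3 ($2511): deductible already satisfied, so member's share is 30% × $2511 = $753.30. Member owes $753.30 (running OOP $4389). Plan pays $2511 − $753.30 = $1757.70.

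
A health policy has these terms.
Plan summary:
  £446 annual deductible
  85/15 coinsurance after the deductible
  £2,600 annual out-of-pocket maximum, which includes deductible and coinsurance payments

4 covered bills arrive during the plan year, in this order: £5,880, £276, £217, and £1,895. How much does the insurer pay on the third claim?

Claim 1 — £5,880: £446 finishes the deductible; £5,434 goes to coinsurance; coinsurance £5,434 × 15% = £815.10. Patient pays £1,261.10; OOP now £1,261.10. Insurer: £5,880 − £1,261.10 = £4,618.90.
Claim 2 — £276: 15% coinsurance on £276 = £41.40. Cost to patient: £41.40. OOP to date £1,302.50. Plan pays £276 − £41.40 = £234.60.
Claim 3 — £217: deductible already satisfied, so patient's share is 15% × £217 = £32.55. Patient owes £32.55 (running OOP £1,335.05). Plan pays £217 − £32.55 = £184.45.

£184.45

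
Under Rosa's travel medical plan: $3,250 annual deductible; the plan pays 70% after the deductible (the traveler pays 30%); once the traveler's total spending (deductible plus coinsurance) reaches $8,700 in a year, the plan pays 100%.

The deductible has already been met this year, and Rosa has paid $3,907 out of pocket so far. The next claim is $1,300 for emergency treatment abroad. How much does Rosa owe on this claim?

With the deductible met, the entire $1,300 is subject to coinsurance.
30% of $1,300 = $390 falls to the traveler.
Year-to-date out-of-pocket becomes $3,907 + $390 = $4,297, still under the $8,700 maximum, so no cap applies.

$390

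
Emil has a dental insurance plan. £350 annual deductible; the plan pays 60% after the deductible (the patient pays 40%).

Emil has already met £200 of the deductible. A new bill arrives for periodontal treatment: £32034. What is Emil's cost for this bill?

£12903.60

£200 of the £350 deductible is already met, leaving £150.
That leaves £32034 − £150 = £31884 for coinsurance.
40% of £31884 = £12753.60 falls to the patient.
So the patient owes £150 + £12753.60 = £12903.60.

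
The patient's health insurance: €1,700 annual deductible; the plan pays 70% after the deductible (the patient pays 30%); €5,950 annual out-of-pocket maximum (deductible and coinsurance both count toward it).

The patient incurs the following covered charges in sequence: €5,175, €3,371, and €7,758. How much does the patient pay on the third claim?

€2,196.20

Claim 1 — €5,175: €1,700 to deductible, leaving €3,475; patient's 30% is €1,042.50. Patient owes €2,742.50 (running OOP €2,742.50).
Claim 2 — €3,371: 30% coinsurance on €3,371 = €1,011.30. Patient owes €1,011.30 (running OOP €3,753.80).
Claim 3 — €7,758: deductible already satisfied, so patient's share is 30% × €7,758 = €2,327.40. That would push OOP to €6,081.20, over the €5,950 cap, so patient pays €5,950 − €3,753.80 = €2,196.20.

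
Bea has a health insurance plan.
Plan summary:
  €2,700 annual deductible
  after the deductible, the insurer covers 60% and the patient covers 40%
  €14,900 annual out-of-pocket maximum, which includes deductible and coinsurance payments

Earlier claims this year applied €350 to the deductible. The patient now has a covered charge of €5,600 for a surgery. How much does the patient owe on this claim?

€3,650

Remaining deductible: €2,700 − €350 = €2,350.
The remaining €3,250 (= €5,600 − €2,350) moves to coinsurance.
Patient's 40% share of €3,250 is €1,300.
So the patient owes €2,350 + €1,300 = €3,650 before any cap.
Year-to-date out-of-pocket becomes €350 + €3,650 = €4,000, still under the €14,900 maximum, so no cap applies.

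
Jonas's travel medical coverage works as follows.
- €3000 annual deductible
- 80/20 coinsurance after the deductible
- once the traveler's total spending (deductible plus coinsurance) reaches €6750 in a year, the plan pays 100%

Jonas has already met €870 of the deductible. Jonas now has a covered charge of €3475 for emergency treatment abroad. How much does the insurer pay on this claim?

Remaining deductible: €3000 − €870 = €2130.
The remaining €1345 (= €3475 − €2130) moves to coinsurance.
Coinsurance: €1345 × 20% = €269.
Traveler responsibility before any cap: €2130 + €269 = €2399.
Total out-of-pocket so far would be €870 + €2399 = €3269, below the €6750 cap — no reduction.
The plan picks up €3475 − €2399 = €1076.

€1076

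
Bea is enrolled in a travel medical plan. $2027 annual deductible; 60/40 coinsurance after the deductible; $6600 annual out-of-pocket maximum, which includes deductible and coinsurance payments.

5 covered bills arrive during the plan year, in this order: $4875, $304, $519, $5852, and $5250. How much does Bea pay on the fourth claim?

$2340.80

Bill 1, $4875: $2027 finishes the deductible; $2848 goes to coinsurance; 40% of $2848 = $1139.20. Cost to traveler: $3166.20. OOP to date $3166.20.
Bill 2, $304: 40% coinsurance on $304 = $121.60. Traveler owes $121.60 (running OOP $3287.80).
Bill 3, $519: deductible met; 40% of $519 = $207.60. Cost to traveler: $207.60. OOP to date $3495.40.
Bill 4, $5852: 40% coinsurance on $5852 = $2340.80. Cost to traveler: $2340.80. OOP to date $5836.20.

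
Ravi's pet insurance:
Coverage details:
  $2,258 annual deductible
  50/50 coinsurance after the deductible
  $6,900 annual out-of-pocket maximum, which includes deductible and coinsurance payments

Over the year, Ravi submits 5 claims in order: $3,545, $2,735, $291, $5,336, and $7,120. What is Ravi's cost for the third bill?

Claim 1 — $3,545: $2,258 finishes the deductible; $1,287 goes to coinsurance; owner's 50% is $643.50. Owner pays $2,901.50; OOP now $2,901.50.
Claim 2 — $2,735: deductible already satisfied, so owner's share is 50% × $2,735 = $1,367.50. Owner pays $1,367.50; OOP now $4,269.
Claim 3 — $291: 50% coinsurance on $291 = $145.50. Owner owes $145.50 (running OOP $4,414.50).

$145.50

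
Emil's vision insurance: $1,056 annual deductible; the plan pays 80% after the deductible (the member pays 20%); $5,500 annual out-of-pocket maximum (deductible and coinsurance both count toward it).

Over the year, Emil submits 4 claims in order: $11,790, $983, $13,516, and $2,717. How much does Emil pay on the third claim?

$2,100.60

Claim 1 ($11,790): $1,056 finishes the deductible; $10,734 goes to coinsurance; coinsurance $10,734 × 20% = $2,146.80. Cost to member: $3,202.80. OOP to date $3,202.80.
Claim 2 ($983): deductible already satisfied, so member's share is 20% × $983 = $196.60. Cost to member: $196.60. OOP to date $3,399.40.
Claim 3 ($13,516): deductible already satisfied, so member's share is 20% × $13,516 = $2,703.20. That would push OOP to $6,102.60, over the $5,500 cap, so member pays $5,500 − $3,399.40 = $2,100.60.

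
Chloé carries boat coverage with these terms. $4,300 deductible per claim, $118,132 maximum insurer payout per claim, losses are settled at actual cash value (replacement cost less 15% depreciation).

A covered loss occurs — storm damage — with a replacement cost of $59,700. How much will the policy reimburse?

Actual cash value after 15% depreciation: $59,700 × 85% = $50,745.
After the deductible, $50,745 − $4,300 = $46,445 remains.
That's under the $118,132 cap, so the insurer reimburses the full $46,445.

$46,445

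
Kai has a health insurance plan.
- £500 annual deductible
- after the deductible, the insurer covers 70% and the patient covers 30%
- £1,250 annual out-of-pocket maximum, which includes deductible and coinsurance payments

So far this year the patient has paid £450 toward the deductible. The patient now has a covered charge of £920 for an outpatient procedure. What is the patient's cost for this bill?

£311

Deductible still to meet: £500 − £450 = £50.
That leaves £920 − £50 = £870 for coinsurance.
30% of £870 = £261 falls to the patient.
So the patient owes £50 + £261 = £311 before any cap.
Cumulative spending £450 + £311 = £761 stays under the £1,250 maximum.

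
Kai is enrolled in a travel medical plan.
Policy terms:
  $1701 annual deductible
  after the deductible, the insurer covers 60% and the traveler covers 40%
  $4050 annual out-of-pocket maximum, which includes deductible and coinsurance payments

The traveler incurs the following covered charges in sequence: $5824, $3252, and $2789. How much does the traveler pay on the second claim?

Claim 1 — $5824: deductible takes $1701, $4123 remains; 40% of $4123 = $1649.20. Traveler pays $3350.20; OOP now $3350.20.
Claim 2 — $3252: deductible met; 40% of $3252 = $1300.80. Adding that to $3350.20 gives $4651, past the $4050 cap; traveler pays only $4050 − $3350.20 = $699.80.

$699.80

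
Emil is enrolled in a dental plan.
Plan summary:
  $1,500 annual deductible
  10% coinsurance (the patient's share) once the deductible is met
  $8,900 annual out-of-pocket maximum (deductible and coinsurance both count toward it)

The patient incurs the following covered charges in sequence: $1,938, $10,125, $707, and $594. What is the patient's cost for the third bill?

Bill 1, $1,938: $1,500 to deductible, leaving $438; coinsurance $438 × 10% = $43.80. Patient owes $1,543.80 (running OOP $1,543.80).
Bill 2, $10,125: deductible met; 10% of $10,125 = $1,012.50. Patient pays $1,012.50; OOP now $2,556.30.
Bill 3, $707: deductible already satisfied, so patient's share is 10% × $707 = $70.70. Cost to patient: $70.70. OOP to date $2,627.

$70.70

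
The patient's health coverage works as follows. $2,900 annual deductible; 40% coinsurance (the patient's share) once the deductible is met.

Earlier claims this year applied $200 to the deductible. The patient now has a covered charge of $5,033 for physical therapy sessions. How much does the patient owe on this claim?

Remaining deductible: $2,900 − $200 = $2,700.
That leaves $5,033 − $2,700 = $2,333 for coinsurance.
Coinsurance: $2,333 × 40% = $933.20.
Patient responsibility: $2,700 + $933.20 = $3,633.20.

$3,633.20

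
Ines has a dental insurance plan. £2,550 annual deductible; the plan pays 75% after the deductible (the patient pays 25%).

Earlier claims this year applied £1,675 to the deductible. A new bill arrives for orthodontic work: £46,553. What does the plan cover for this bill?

£34,258.50

Remaining deductible: £2,550 − £1,675 = £875.
That leaves £46,553 − £875 = £45,678 for coinsurance.
Coinsurance: £45,678 × 25% = £11,419.50.
Patient responsibility: £875 + £11,419.50 = £12,294.50.
The plan picks up £46,553 − £12,294.50 = £34,258.50.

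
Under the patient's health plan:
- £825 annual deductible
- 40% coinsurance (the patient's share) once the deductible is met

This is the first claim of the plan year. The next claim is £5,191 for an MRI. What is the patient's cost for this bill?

£2,571.40

Deductible not yet touched, so the first £825 of the bill goes to the deductible.
That leaves £5,191 − £825 = £4,366 for coinsurance.
Patient's 40% share of £4,366 is £1,746.40.
Patient responsibility: £825 + £1,746.40 = £2,571.40.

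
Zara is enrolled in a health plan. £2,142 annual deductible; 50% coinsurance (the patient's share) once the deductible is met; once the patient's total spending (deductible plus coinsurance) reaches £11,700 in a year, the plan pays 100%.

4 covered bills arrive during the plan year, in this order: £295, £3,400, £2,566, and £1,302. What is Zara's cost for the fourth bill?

Bill 1, £295: fully absorbed by the deductible. Patient pays £295; OOP now £295.
Bill 2, £3,400: £1,847 finishes the deductible; £1,553 goes to coinsurance; 50% of £1,553 = £776.50. Patient pays £2,623.50; OOP now £2,918.50.
Bill 3, £2,566: deductible met; 50% of £2,566 = £1,283. Patient pays £1,283; OOP now £4,201.50.
Bill 4, £1,302: deductible already satisfied, so patient's share is 50% × £1,302 = £651. Cost to patient: £651. OOP to date £4,852.50.

£651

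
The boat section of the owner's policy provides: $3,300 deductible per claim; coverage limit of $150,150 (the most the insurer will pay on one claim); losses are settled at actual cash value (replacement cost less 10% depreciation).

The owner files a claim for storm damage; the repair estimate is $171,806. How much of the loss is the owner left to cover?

$21,656

Depreciate 10%: the covered value is $171,806 × 0.9 = $154,625.40.
After the deductible, $154,625.40 − $3,300 = $151,325.40 remains.
The $150,150 per-incident cap binds; insurer pays $150,150.
Out of pocket: $171,806 − $150,150 = $21,656.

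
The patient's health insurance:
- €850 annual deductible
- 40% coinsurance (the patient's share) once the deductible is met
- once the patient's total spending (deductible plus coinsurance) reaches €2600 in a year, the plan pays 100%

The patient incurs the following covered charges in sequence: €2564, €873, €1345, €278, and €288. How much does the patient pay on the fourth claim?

Claim 1 (€2564): deductible takes €850, €1714 remains; coinsurance €1714 × 40% = €685.60. Patient owes €1535.60 (running OOP €1535.60).
Claim 2 (€873): deductible already satisfied, so patient's share is 40% × €873 = €349.20. Patient owes €349.20 (running OOP €1884.80).
Claim 3 (€1345): deductible already satisfied, so patient's share is 40% × €1345 = €538. Patient owes €538 (running OOP €2422.80).
Claim 4 (€278): deductible already satisfied, so patient's share is 40% × €278 = €111.20. Patient owes €111.20 (running OOP €2534).

€111.20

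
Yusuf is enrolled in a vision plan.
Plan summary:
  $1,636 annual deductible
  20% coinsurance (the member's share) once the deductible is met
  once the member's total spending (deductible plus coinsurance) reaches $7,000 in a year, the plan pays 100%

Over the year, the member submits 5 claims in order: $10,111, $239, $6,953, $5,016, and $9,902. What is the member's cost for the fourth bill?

Claim 1 ($10,111): deductible takes $1,636, $8,475 remains; coinsurance $8,475 × 20% = $1,695. Member pays $3,331; OOP now $3,331.
Claim 2 ($239): 20% coinsurance on $239 = $47.80. Member owes $47.80 (running OOP $3,378.80).
Claim 3 ($6,953): deductible already satisfied, so member's share is 20% × $6,953 = $1,390.60. Member pays $1,390.60; OOP now $4,769.40.
Claim 4 ($5,016): 20% coinsurance on $5,016 = $1,003.20. Member owes $1,003.20 (running OOP $5,772.60).

$1,003.20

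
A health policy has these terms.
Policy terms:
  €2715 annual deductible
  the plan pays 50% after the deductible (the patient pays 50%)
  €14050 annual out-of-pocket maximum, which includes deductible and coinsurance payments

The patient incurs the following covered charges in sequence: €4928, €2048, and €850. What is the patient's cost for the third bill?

Bill 1, €4928: €2715 finishes the deductible; €2213 goes to coinsurance; patient's 50% is €1106.50. Patient owes €3821.50 (running OOP €3821.50).
Bill 2, €2048: 50% coinsurance on €2048 = €1024. Patient owes €1024 (running OOP €4845.50).
Bill 3, €850: deductible met; 50% of €850 = €425. Patient owes €425 (running OOP €5270.50).

€425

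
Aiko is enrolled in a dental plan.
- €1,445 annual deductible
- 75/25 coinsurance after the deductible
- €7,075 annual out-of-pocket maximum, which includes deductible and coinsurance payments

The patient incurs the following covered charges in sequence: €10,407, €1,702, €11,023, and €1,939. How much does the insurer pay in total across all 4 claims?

€17,996

Claim 1 (€10,407): deductible takes €1,445, €8,962 remains; patient's 25% is €2,240.50. Patient pays €3,685.50; OOP now €3,685.50. Plan pays €10,407 − €3,685.50 = €6,721.50.
Claim 2 (€1,702): deductible met; 25% of €1,702 = €425.50. Patient owes €425.50 (running OOP €4,111). Plan pays €1,702 − €425.50 = €1,276.50.
Claim 3 (€11,023): 25% coinsurance on €11,023 = €2,755.75. Patient pays €2,755.75; OOP now €6,866.75. Plan pays €11,023 − €2,755.75 = €8,267.25.
Claim 4 (€1,939): deductible already satisfied, so patient's share is 25% × €1,939 = €484.75. Adding that to €6,866.75 gives €7,351.50, past the €7,075 cap; patient pays only €7,075 − €6,866.75 = €208.25. Insurer: €1,939 − €208.25 = €1,730.75.
Insurer total: €6,721.50 + €1,276.50 + €8,267.25 + €1,730.75 = €17,996.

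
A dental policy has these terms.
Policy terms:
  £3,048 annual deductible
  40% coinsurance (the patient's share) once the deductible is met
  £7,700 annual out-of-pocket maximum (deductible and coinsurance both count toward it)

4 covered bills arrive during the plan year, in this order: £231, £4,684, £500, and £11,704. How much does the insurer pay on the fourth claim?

Claim 1 — £231: all of it applies to the deductible. Patient pays £231; OOP now £231. Insurer: £231 − £231 = £0.
Claim 2 — £4,684: £2,817 finishes the deductible; £1,867 goes to coinsurance; coinsurance £1,867 × 40% = £746.80. Cost to patient: £3,563.80. OOP to date £3,794.80. Insurer: £4,684 − £3,563.80 = £1,120.20.
Claim 3 — £500: 40% coinsurance on £500 = £200. Patient owes £200 (running OOP £3,994.80). Plan pays £500 − £200 = £300.
Claim 4 — £11,704: deductible met; 40% of £11,704 = £4,681.60. That would push OOP to £8,676.40, over the £7,700 cap, so patient pays £7,700 − £3,994.80 = £3,705.20. Plan pays £11,704 − £3,705.20 = £7,998.80.

£7,998.80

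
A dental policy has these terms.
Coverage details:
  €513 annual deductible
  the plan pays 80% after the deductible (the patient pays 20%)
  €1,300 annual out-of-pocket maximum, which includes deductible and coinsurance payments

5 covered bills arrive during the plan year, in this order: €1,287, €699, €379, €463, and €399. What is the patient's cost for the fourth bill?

#1 (€1,287): €513 to deductible, leaving €774; 20% of €774 = €154.80. Patient owes €667.80 (running OOP €667.80).
#2 (€699): 20% coinsurance on €699 = €139.80. Cost to patient: €139.80. OOP to date €807.60.
#3 (€379): 20% coinsurance on €379 = €75.80. Patient pays €75.80; OOP now €883.40.
#4 (€463): deductible met; 20% of €463 = €92.60. Patient owes €92.60 (running OOP €976).

€92.60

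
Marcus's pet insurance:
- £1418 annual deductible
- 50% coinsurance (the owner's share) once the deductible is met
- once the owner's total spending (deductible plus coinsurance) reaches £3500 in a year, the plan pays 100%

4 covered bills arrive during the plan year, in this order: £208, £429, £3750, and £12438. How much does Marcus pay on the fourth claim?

£597.50

Claim 1 (£208): entire amount goes to the deductible. Owner owes £208 (running OOP £208).
Claim 2 (£429): entire amount goes to the deductible. Owner pays £429; OOP now £637.
Claim 3 (£3750): £781 finishes the deductible; £2969 goes to coinsurance; owner's 50% is £1484.50. Cost to owner: £2265.50. OOP to date £2902.50.
Claim 4 (£12438): deductible already satisfied, so owner's share is 50% × £12438 = £6219. That would push OOP to £9121.50, over the £3500 cap, so owner pays £3500 − £2902.50 = £597.50.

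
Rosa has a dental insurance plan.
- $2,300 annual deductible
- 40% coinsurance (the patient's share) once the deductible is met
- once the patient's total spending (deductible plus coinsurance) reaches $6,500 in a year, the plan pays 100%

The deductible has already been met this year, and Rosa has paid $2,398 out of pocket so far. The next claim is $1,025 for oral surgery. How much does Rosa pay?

$410

The deductible is already satisfied, so the full bill goes to coinsurance.
40% of $1,025 = $410 falls to the patient.
Year-to-date out-of-pocket becomes $2,398 + $410 = $2,808, still under the $6,500 maximum, so no cap applies.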